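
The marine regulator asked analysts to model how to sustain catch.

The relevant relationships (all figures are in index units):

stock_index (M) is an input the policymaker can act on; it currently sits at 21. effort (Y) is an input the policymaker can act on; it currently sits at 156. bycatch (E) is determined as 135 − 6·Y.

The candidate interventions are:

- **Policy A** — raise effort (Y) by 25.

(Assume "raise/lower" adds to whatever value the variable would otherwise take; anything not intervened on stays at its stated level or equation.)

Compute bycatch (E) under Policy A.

-951

Policy A (Y + 25):
  Y = 156 + 25 = 181
  E = 135 − 6·181 = -951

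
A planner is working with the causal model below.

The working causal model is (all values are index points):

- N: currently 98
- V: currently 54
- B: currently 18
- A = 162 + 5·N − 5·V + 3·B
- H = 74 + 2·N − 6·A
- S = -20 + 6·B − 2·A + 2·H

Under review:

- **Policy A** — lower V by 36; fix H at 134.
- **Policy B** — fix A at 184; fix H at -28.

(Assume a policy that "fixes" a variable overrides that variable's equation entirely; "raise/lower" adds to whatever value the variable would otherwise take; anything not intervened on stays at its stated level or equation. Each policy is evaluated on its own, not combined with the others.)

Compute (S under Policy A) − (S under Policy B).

-540

Policy A (V − 36, H := 134):
  N = 98
  V = 54 − 36 = 18
  B = 18
  A = 162 + 5·98 − 5·18 + 3·18 = 616
  H = 134
  S = -20 + 6·18 − 2·616 + 2·134 = -876
Policy B (A := 184, H := -28):
  N = 98
  V = 54
  B = 18
  A = 184
  H = -28
  S = -20 + 6·18 − 2·184 + 2·(-28) = -336
S: -876 − (-336) = -540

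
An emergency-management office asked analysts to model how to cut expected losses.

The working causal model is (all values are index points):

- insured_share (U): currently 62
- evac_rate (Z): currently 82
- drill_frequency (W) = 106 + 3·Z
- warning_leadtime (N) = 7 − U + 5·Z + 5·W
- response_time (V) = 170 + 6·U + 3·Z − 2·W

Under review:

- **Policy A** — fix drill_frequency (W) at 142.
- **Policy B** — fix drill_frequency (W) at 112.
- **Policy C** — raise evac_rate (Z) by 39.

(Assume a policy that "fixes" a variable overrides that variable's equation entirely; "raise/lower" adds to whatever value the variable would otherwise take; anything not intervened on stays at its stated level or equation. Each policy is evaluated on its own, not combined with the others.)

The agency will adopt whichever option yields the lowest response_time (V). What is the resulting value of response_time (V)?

Policy A (W := 142):
  U = 62
  Z = 82
  W = 142
  V = 170 + 6·62 + 3·82 − 2·142 = 504
Policy B (W := 112):
  U = 62
  Z = 82
  W = 112
  V = 170 + 6·62 + 3·82 − 2·112 = 564
Policy C (Z + 39):
  U = 62
  Z = 82 + 39 = 121
  W = 106 + 3·121 = 469
  V = 170 + 6·62 + 3·121 − 2·469 = -33
Comparing — Policy A: V=504, Policy B: V=564, Policy C: V=-33. Lowest is -33 (Policy C).

-33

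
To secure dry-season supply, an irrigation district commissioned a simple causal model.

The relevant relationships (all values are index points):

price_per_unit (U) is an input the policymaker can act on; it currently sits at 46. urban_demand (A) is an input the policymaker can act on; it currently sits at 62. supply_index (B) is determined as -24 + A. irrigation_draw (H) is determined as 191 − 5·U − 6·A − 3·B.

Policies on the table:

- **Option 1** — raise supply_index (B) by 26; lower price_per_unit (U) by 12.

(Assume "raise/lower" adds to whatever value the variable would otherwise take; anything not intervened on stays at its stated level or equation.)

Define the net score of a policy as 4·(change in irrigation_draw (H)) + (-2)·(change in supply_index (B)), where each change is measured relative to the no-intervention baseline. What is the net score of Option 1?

Baseline:
  U = 46
  A = 62
  B = -24 + 62 = 38
  H = 191 − 5·46 − 6·62 − 3·38 = -525
Option 1 (B + 26, U − 12):
  U = 46 − 12 = 34
  A = 62
  B = -24 + 62 (+26 from intervention) = 64
  H = 191 − 5·34 − 6·62 − 3·64 = -543
ΔH = -543 − (-525) = -18; ΔB = 64 − 38 = 26
Score = 4·(-18) + (-2)·26 = -124

-124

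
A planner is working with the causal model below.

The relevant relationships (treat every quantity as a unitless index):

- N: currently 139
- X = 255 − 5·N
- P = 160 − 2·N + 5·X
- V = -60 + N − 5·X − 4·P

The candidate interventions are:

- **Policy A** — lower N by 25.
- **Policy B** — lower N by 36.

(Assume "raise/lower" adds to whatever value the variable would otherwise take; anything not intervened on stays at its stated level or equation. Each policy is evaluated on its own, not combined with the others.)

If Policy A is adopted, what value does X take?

Policy A (N − 25):
  N = 139 − 25 = 114
  X = 255 − 5·114 = -315

-315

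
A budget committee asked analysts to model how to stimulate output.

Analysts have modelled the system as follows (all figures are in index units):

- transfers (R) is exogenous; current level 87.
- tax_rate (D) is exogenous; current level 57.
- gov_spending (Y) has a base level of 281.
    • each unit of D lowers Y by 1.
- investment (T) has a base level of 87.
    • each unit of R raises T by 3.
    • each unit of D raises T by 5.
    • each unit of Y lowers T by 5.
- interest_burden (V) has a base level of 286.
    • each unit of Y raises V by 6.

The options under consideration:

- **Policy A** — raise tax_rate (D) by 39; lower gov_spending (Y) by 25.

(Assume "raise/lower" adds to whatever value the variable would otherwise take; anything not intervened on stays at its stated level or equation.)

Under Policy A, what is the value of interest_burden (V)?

Policy A (D + 39, Y − 25):
  D = 57 + 39 = 96
  Y = 281 − 96 (−25 from intervention) = 160
  V = 286 + 6·160 = 1246

1246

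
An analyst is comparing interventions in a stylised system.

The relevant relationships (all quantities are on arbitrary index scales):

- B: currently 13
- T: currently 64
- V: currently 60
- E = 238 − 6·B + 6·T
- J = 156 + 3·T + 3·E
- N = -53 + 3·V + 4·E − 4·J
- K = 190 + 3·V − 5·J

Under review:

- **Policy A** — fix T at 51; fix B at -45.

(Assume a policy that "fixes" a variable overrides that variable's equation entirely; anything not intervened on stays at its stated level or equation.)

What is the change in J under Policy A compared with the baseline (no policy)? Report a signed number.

Baseline:
  B = 13
  T = 64
  E = 238 − 6·13 + 6·64 = 544
  J = 156 + 3·64 + 3·544 = 1980
Policy A (T := 51, B := -45):
  B = -45
  T = 51
  E = 238 − 6·(-45) + 6·51 = 814
  J = 156 + 3·51 + 3·814 = 2751
Change in J: 2751 − 1980 = 771

771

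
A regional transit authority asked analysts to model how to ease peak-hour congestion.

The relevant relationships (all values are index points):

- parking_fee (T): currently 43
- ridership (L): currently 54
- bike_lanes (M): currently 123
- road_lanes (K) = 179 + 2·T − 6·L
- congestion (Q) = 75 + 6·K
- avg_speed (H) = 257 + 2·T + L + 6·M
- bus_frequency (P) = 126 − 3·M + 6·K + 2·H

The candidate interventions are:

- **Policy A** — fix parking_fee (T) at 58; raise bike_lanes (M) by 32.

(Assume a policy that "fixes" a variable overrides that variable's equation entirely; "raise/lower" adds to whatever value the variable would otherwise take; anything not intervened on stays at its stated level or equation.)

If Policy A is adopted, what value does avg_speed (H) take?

Policy A (T := 58, M + 32):
  T = 58
  L = 54
  M = 123 + 32 = 155
  H = 257 + 2·58 + 54 + 6·155 = 1357

1357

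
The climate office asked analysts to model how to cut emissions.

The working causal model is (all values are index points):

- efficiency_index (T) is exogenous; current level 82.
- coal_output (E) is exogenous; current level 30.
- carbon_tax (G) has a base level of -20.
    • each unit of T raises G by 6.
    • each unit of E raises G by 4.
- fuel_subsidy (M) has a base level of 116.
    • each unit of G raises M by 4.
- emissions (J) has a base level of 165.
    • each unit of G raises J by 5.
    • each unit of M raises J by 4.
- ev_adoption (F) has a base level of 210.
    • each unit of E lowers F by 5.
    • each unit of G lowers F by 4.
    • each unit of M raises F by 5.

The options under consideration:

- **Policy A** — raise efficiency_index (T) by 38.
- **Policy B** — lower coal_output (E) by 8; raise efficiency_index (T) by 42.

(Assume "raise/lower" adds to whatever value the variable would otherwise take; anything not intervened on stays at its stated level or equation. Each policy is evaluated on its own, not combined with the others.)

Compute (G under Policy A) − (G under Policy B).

8

Policy A (T + 38):
  T = 82 + 38 = 120
  E = 30
  G = -20 + 6·120 + 4·30 = 820
Policy B (E − 8, T + 42):
  T = 82 + 42 = 124
  E = 30 − 8 = 22
  G = -20 + 6·124 + 4·22 = 812
G: 820 − 812 = 8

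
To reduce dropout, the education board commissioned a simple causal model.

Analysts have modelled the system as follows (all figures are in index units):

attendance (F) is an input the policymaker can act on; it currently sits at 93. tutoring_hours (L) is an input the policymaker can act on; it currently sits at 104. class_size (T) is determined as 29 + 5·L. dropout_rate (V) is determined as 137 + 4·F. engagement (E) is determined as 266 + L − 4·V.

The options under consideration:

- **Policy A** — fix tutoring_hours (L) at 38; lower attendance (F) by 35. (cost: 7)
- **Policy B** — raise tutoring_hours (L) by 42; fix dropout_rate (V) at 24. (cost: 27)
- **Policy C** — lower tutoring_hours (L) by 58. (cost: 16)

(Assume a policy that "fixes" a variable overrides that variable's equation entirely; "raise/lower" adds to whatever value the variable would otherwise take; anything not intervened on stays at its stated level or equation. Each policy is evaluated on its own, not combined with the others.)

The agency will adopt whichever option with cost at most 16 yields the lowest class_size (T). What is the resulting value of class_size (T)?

Policy A (L := 38, F − 35):
  L = 38
  T = 29 + 5·38 = 219
Policy C (L − 58):
  L = 104 − 58 = 46
  T = 29 + 5·46 = 259
Comparing — Policy A: T=219, Policy C: T=259. Lowest is 219 (Policy A).

219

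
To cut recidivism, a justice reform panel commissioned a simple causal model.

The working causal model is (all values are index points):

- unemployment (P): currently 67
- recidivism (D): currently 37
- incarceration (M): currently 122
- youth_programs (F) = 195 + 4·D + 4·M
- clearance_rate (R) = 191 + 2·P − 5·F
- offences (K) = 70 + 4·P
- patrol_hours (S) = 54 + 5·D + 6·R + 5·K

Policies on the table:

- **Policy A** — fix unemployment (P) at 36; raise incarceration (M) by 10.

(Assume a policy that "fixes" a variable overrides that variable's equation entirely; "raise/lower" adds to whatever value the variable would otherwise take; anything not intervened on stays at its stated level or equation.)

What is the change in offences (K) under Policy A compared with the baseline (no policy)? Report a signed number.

-124

Baseline:
  P = 67
  K = 70 + 4·67 = 338
Policy A (P := 36, M + 10):
  P = 36
  K = 70 + 4·36 = 214
Change in K: 214 − 338 = -124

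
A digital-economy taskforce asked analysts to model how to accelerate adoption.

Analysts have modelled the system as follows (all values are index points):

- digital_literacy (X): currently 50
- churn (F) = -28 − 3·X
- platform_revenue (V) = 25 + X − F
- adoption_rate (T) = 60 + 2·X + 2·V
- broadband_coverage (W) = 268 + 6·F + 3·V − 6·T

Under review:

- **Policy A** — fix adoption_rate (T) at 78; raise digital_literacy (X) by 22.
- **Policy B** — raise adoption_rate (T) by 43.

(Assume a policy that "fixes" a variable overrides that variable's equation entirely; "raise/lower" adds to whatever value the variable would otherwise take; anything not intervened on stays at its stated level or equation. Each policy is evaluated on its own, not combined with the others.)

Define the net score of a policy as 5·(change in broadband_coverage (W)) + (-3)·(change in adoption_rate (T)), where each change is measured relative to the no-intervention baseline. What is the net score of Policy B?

-1419

Baseline:
  X = 50
  F = -28 − 3·50 = -178
  V = 25 + 50 − (-178) = 253
  T = 60 + 2·50 + 2·253 = 666
  W = 268 + 6·(-178) + 3·253 − 6·666 = -4037
Policy B (T + 43):
  X = 50
  F = -28 − 3·50 = -178
  V = 25 + 50 − (-178) = 253
  T = 60 + 2·50 + 2·253 (+43 from intervention) = 709
  W = 268 + 6·(-178) + 3·253 − 6·709 = -4295
ΔW = -4295 − (-4037) = -258; ΔT = 709 − 666 = 43
Score = 5·(-258) + (-3)·43 = -1419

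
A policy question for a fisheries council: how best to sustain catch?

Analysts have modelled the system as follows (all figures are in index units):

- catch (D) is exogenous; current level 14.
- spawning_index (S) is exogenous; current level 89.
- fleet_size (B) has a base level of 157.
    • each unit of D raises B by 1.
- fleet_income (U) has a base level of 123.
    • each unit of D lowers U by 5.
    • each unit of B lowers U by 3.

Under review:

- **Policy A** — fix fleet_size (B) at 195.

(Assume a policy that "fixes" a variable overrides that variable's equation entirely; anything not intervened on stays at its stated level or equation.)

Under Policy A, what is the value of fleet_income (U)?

Policy A (B := 195):
  D = 14
  B = 195
  U = 123 − 5·14 − 3·195 = -532

-532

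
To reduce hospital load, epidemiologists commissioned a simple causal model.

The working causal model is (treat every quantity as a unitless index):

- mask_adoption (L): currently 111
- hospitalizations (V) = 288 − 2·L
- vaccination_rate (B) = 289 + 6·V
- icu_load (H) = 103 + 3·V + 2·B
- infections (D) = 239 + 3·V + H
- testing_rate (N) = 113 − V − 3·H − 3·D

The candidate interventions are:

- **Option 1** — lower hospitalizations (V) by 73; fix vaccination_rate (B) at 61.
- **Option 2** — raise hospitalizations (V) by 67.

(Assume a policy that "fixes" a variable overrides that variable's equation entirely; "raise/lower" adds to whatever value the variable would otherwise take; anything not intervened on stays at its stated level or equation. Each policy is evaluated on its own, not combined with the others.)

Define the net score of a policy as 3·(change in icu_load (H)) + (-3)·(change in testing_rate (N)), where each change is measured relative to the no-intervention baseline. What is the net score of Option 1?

-32997

Baseline:
  L = 111
  V = 288 − 2·111 = 66
  B = 289 + 6·66 = 685
  H = 103 + 3·66 + 2·685 = 1671
  D = 239 + 3·66 + 1671 = 2108
  N = 113 − 66 − 3·1671 − 3·2108 = -11290
Option 1 (V − 73, B := 61):
  L = 111
  V = 288 − 2·111 (−73 from intervention) = -7
  B = 61
  H = 103 + 3·(-7) + 2·61 = 204
  D = 239 + 3·(-7) + 204 = 422
  N = 113 − (-7) − 3·204 − 3·422 = -1758
ΔH = 204 − 1671 = -1467; ΔN = -1758 − (-11290) = 9532
Score = 3·(-1467) + (-3)·9532 = -32997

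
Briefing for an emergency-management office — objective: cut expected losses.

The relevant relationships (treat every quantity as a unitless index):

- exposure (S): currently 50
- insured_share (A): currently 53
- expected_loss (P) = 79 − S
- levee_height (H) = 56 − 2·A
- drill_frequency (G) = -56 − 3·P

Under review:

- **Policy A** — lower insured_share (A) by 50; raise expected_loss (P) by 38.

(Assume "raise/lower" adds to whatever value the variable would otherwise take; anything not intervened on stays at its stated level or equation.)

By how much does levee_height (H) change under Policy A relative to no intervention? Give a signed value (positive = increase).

Baseline:
  A = 53
  H = 56 − 2·53 = -50
Policy A (A − 50, P + 38):
  A = 53 − 50 = 3
  H = 56 − 2·3 = 50
Change in H: 50 − (-50) = 100

100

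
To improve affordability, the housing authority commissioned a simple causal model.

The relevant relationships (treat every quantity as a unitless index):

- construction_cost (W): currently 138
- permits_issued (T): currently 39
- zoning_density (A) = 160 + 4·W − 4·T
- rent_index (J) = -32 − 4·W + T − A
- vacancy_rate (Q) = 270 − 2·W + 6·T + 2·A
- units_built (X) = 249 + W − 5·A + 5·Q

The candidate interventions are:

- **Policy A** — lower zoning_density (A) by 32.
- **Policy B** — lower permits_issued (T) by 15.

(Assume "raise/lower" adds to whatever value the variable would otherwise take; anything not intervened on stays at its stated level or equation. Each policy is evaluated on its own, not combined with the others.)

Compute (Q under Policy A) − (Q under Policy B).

Policy A (A − 32):
  W = 138
  T = 39
  A = 160 + 4·138 − 4·39 (−32 from intervention) = 524
  Q = 270 − 2·138 + 6·39 + 2·524 = 1276
Policy B (T − 15):
  W = 138
  T = 39 − 15 = 24
  A = 160 + 4·138 − 4·24 = 616
  Q = 270 − 2·138 + 6·24 + 2·616 = 1370
Q: 1276 − 1370 = -94

-94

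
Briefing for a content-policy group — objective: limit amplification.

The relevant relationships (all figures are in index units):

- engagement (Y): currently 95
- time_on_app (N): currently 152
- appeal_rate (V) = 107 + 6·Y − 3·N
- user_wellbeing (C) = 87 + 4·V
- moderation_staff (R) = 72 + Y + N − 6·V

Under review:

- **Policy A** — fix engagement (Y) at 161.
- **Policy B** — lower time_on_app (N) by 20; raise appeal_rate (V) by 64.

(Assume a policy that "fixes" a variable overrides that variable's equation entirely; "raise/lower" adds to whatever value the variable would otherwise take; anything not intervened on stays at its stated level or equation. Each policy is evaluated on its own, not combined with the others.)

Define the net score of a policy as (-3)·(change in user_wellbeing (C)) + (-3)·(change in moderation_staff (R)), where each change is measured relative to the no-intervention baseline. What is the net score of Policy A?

2178

Baseline:
  Y = 95
  N = 152
  V = 107 + 6·95 − 3·152 = 221
  C = 87 + 4·221 = 971
  R = 72 + 95 + 152 − 6·221 = -1007
Policy A (Y := 161):
  Y = 161
  N = 152
  V = 107 + 6·161 − 3·152 = 617
  C = 87 + 4·617 = 2555
  R = 72 + 161 + 152 − 6·617 = -3317
ΔC = 2555 − 971 = 1584; ΔR = -3317 − (-1007) = -2310
Score = (-3)·1584 + (-3)·(-2310) = 2178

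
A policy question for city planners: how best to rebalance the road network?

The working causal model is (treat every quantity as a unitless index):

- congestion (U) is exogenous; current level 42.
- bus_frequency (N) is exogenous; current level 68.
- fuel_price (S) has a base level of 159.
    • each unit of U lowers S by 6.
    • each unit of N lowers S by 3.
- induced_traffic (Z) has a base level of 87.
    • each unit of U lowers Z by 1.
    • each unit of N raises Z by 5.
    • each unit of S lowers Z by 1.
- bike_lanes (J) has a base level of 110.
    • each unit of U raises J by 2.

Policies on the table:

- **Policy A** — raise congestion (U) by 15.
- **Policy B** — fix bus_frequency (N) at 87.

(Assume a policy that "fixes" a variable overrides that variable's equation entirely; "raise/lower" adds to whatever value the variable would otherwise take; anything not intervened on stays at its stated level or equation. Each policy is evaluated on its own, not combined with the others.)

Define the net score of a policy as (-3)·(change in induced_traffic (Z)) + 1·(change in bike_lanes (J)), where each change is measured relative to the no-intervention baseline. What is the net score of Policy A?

-195

Baseline:
  U = 42
  N = 68
  S = 159 − 6·42 − 3·68 = -297
  Z = 87 − 42 + 5·68 − (-297) = 682
  J = 110 + 2·42 = 194
Policy A (U + 15):
  U = 42 + 15 = 57
  N = 68
  S = 159 − 6·57 − 3·68 = -387
  Z = 87 − 57 + 5·68 − (-387) = 757
  J = 110 + 2·57 = 224
ΔZ = 757 − 682 = 75; ΔJ = 224 − 194 = 30
Score = (-3)·75 + 1·30 = -195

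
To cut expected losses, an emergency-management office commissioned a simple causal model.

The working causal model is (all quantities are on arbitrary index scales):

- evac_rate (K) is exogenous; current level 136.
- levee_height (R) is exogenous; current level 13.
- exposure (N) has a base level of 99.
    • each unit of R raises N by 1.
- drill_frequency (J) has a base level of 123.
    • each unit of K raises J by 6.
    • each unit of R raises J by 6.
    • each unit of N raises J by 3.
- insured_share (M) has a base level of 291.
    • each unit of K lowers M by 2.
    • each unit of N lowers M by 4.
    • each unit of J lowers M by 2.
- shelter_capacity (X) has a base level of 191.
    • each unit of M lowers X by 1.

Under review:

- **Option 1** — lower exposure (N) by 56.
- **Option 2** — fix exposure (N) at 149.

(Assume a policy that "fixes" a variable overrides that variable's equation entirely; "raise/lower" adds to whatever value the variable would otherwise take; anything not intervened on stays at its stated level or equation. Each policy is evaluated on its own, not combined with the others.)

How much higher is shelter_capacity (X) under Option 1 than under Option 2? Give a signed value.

Option 1 (N − 56):
  K = 136
  R = 13
  N = 99 + 13 (−56 from intervention) = 56
  J = 123 + 6·136 + 6·13 + 3·56 = 1185
  M = 291 − 2·136 − 4·56 − 2·1185 = -2575
  X = 191 − (-2575) = 2766
Option 2 (N := 149):
  K = 136
  R = 13
  N = 149
  J = 123 + 6·136 + 6·13 + 3·149 = 1464
  M = 291 − 2·136 − 4·149 − 2·1464 = -3505
  X = 191 − (-3505) = 3696
X: 2766 − 3696 = -930

-930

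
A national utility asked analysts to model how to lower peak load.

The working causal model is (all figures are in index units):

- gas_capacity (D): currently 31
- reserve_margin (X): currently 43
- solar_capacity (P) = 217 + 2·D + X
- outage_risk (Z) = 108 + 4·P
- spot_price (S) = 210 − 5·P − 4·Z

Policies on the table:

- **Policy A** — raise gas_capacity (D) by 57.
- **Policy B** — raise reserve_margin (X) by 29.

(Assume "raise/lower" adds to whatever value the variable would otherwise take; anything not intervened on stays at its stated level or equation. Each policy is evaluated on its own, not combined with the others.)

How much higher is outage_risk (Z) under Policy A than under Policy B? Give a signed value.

Policy A (D + 57):
  D = 31 + 57 = 88
  X = 43
  P = 217 + 2·88 + 43 = 436
  Z = 108 + 4·436 = 1852
Policy B (X + 29):
  D = 31
  X = 43 + 29 = 72
  P = 217 + 2·31 + 72 = 351
  Z = 108 + 4·351 = 1512
Z: 1852 − 1512 = 340

340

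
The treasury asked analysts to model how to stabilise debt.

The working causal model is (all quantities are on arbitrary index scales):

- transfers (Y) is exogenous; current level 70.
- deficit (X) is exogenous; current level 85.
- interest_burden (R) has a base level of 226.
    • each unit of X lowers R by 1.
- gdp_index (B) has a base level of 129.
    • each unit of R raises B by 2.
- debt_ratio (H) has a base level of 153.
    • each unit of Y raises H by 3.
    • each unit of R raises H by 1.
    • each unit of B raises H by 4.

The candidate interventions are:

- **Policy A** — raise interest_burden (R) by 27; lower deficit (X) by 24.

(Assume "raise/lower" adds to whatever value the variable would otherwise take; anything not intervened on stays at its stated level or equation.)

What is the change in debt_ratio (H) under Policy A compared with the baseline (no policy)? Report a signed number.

459

Baseline:
  Y = 70
  X = 85
  R = 226 − 85 = 141
  B = 129 + 2·141 = 411
  H = 153 + 3·70 + 141 + 4·411 = 2148
Policy A (R + 27, X − 24):
  Y = 70
  X = 85 − 24 = 61
  R = 226 − 61 (+27 from intervention) = 192
  B = 129 + 2·192 = 513
  H = 153 + 3·70 + 192 + 4·513 = 2607
Change in H: 2607 − 2148 = 459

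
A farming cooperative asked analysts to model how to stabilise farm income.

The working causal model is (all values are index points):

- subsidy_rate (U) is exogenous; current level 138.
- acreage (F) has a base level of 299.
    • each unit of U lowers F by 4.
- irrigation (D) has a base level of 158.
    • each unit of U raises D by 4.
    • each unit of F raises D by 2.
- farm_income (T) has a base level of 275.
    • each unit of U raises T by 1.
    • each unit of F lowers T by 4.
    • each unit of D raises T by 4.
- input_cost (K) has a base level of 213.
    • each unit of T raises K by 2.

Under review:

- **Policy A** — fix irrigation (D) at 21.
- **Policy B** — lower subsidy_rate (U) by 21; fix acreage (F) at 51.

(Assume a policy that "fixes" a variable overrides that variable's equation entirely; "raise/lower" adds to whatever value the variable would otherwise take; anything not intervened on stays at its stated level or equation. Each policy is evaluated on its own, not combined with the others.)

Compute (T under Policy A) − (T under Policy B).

-1591

Policy A (D := 21):
  U = 138
  F = 299 − 4·138 = -253
  D = 21
  T = 275 + 138 − 4·(-253) + 4·21 = 1509
Policy B (U − 21, F := 51):
  U = 138 − 21 = 117
  F = 51
  D = 158 + 4·117 + 2·51 = 728
  T = 275 + 117 − 4·51 + 4·728 = 3100
T: 1509 − 3100 = -1591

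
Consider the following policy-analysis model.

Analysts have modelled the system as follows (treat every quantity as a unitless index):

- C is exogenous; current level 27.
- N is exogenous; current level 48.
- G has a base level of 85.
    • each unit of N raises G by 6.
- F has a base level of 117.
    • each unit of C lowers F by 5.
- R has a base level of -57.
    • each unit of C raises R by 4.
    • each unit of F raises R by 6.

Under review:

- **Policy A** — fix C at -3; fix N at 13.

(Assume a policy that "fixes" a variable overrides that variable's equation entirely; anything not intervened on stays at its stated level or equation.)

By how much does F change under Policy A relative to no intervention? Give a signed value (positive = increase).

Baseline:
  C = 27
  F = 117 − 5·27 = -18
Policy A (C := -3, N := 13):
  C = -3
  F = 117 − 5·(-3) = 132
Change in F: 132 − (-18) = 150

150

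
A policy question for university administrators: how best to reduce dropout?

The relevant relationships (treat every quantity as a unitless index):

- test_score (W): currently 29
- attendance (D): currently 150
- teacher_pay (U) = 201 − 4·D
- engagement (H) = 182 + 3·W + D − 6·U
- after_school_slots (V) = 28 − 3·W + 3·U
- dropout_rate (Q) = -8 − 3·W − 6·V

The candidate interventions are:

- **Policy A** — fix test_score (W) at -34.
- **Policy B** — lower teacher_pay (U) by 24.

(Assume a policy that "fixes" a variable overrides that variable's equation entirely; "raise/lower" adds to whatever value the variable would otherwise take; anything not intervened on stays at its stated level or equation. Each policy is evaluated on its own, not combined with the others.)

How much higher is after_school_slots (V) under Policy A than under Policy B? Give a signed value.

261

Policy A (W := -34):
  W = -34
  D = 150
  U = 201 − 4·150 = -399
  V = 28 − 3·(-34) + 3·(-399) = -1067
Policy B (U − 24):
  W = 29
  D = 150
  U = 201 − 4·150 (−24 from intervention) = -423
  V = 28 − 3·29 + 3·(-423) = -1328
V: -1067 − (-1328) = 261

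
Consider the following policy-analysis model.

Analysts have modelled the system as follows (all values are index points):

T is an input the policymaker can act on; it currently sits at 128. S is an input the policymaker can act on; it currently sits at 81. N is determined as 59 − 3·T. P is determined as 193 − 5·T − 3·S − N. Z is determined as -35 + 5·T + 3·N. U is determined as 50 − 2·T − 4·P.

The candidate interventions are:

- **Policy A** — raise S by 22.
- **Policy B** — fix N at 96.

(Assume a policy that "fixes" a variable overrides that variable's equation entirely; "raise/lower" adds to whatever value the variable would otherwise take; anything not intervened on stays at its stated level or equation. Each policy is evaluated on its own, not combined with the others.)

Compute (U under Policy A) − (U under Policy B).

-1420

Policy A (S + 22):
  T = 128
  S = 81 + 22 = 103
  N = 59 − 3·128 = -325
  P = 193 − 5·128 − 3·103 − (-325) = -431
  U = 50 − 2·128 − 4·(-431) = 1518
Policy B (N := 96):
  T = 128
  S = 81
  N = 96
  P = 193 − 5·128 − 3·81 − 96 = -786
  U = 50 − 2·128 − 4·(-786) = 2938
U: 1518 − 2938 = -1420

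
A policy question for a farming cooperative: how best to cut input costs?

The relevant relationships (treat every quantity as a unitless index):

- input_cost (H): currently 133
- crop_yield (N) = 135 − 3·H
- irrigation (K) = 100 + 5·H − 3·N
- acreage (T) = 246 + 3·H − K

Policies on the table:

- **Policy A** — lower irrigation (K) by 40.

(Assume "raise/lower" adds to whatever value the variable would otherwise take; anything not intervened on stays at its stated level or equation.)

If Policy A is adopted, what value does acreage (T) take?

-872

Policy A (K − 40):
  H = 133
  N = 135 − 3·133 = -264
  K = 100 + 5·133 − 3·(-264) (−40 from intervention) = 1517
  T = 246 + 3·133 − 1517 = -872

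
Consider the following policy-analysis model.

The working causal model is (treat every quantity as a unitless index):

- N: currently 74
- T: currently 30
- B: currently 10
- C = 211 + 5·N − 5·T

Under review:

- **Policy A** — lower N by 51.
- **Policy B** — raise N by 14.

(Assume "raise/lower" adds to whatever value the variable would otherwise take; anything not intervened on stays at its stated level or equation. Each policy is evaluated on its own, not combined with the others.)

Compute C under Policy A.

Policy A (N − 51):
  N = 74 − 51 = 23
  T = 30
  C = 211 + 5·23 − 5·30 = 176

176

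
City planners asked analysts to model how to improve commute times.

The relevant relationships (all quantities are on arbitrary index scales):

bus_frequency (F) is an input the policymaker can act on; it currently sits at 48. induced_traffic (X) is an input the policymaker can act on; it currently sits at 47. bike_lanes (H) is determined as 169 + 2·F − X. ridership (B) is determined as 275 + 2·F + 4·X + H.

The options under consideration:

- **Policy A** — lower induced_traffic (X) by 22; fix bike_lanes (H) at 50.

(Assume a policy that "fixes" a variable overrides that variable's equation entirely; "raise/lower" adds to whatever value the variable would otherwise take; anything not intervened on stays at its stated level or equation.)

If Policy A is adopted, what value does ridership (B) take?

521

Policy A (X − 22, H := 50):
  F = 48
  X = 47 − 22 = 25
  H = 50
  B = 275 + 2·48 + 4·25 + 50 = 521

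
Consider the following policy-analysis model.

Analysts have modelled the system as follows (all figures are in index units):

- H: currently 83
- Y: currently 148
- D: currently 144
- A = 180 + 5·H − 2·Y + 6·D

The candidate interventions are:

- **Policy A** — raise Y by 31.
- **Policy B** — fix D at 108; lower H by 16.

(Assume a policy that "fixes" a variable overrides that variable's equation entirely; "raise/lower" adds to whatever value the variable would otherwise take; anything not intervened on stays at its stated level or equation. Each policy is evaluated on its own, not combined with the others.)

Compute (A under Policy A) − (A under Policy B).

234

Policy A (Y + 31):
  H = 83
  Y = 148 + 31 = 179
  D = 144
  A = 180 + 5·83 − 2·179 + 6·144 = 1101
Policy B (D := 108, H − 16):
  H = 83 − 16 = 67
  Y = 148
  D = 108
  A = 180 + 5·67 − 2·148 + 6·108 = 867
A: 1101 − 867 = 234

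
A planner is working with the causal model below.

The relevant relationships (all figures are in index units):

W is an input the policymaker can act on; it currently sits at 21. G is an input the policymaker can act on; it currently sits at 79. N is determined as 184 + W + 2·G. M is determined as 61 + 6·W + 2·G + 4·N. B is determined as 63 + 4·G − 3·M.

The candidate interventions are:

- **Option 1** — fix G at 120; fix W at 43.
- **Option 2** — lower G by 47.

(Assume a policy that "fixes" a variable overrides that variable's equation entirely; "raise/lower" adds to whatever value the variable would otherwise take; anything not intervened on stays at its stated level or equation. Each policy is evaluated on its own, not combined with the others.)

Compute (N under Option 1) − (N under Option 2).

Option 1 (G := 120, W := 43):
  W = 43
  G = 120
  N = 184 + 43 + 2·120 = 467
Option 2 (G − 47):
  W = 21
  G = 79 − 47 = 32
  N = 184 + 21 + 2·32 = 269
N: 467 − 269 = 198

198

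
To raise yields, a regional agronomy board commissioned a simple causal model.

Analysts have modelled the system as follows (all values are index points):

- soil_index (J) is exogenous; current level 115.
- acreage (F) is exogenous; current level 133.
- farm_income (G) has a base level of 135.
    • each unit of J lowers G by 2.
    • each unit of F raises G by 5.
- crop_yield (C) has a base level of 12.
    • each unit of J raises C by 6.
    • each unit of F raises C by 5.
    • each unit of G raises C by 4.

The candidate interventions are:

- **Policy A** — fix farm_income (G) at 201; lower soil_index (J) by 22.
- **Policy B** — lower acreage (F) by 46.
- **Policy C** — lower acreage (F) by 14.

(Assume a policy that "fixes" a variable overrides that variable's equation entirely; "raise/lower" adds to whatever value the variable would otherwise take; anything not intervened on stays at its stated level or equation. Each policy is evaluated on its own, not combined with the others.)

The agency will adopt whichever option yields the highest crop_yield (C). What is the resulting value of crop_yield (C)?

Policy A (G := 201, J − 22):
  J = 115 − 22 = 93
  F = 133
  G = 201
  C = 12 + 6·93 + 5·133 + 4·201 = 2039
Policy B (F − 46):
  J = 115
  F = 133 − 46 = 87
  G = 135 − 2·115 + 5·87 = 340
  C = 12 + 6·115 + 5·87 + 4·340 = 2497
Policy C (F − 14):
  J = 115
  F = 133 − 14 = 119
  G = 135 − 2·115 + 5·119 = 500
  C = 12 + 6·115 + 5·119 + 4·500 = 3297
Comparing — Policy A: C=2039, Policy B: C=2497, Policy C: C=3297. Highest is 3297 (Policy C).

3297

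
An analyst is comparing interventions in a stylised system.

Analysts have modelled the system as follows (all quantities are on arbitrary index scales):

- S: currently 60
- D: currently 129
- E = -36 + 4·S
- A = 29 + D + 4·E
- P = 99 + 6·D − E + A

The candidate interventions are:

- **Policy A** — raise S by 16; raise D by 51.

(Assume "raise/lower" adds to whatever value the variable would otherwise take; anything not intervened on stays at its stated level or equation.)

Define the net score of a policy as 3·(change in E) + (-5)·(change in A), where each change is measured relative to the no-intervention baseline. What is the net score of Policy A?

-1343

Baseline:
  S = 60
  D = 129
  E = -36 + 4·60 = 204
  A = 29 + 129 + 4·204 = 974
Policy A (S + 16, D + 51):
  S = 60 + 16 = 76
  D = 129 + 51 = 180
  E = -36 + 4·76 = 268
  A = 29 + 180 + 4·268 = 1281
ΔE = 268 − 204 = 64; ΔA = 1281 − 974 = 307
Score = 3·64 + (-5)·307 = -1343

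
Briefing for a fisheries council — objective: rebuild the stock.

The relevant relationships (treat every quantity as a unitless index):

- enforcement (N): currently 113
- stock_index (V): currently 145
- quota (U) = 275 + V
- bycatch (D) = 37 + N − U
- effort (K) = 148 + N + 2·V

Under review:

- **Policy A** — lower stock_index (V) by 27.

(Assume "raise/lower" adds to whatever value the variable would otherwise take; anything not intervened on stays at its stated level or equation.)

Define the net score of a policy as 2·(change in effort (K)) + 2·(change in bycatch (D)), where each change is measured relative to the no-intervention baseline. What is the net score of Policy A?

-54

Baseline:
  N = 113
  V = 145
  U = 275 + 145 = 420
  D = 37 + 113 − 420 = -270
  K = 148 + 113 + 2·145 = 551
Policy A (V − 27):
  N = 113
  V = 145 − 27 = 118
  U = 275 + 118 = 393
  D = 37 + 113 − 393 = -243
  K = 148 + 113 + 2·118 = 497
ΔK = 497 − 551 = -54; ΔD = -243 − (-270) = 27
Score = 2·(-54) + 2·27 = -54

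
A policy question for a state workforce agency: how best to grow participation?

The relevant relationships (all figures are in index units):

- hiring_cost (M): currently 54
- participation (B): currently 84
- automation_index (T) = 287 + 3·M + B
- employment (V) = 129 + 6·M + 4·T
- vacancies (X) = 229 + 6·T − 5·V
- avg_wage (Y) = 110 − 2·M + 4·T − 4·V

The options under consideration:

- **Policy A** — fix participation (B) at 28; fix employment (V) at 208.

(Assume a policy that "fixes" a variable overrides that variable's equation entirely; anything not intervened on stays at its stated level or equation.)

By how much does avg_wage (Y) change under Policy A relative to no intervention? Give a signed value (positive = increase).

9284

Baseline:
  M = 54
  B = 84
  T = 287 + 3·54 + 84 = 533
  V = 129 + 6·54 + 4·533 = 2585
  Y = 110 − 2·54 + 4·533 − 4·2585 = -8206
Policy A (B := 28, V := 208):
  M = 54
  B = 28
  T = 287 + 3·54 + 28 = 477
  V = 208
  Y = 110 − 2·54 + 4·477 − 4·208 = 1078
Change in Y: 1078 − (-8206) = 9284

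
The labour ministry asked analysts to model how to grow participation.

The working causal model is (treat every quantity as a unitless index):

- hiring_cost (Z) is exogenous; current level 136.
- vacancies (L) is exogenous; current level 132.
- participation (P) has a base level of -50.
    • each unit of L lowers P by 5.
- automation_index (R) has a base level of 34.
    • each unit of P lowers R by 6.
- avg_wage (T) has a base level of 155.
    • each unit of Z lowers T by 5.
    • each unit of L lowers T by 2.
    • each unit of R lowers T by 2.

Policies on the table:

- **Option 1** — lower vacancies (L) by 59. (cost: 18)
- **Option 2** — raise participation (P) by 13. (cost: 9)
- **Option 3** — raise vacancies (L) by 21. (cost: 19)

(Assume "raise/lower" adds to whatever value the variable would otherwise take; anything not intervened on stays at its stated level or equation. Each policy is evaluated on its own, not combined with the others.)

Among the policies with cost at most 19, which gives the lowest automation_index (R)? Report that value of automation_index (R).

Option 1 (L − 59):
  L = 132 − 59 = 73
  P = -50 − 5·73 = -415
  R = 34 − 6·(-415) = 2524
Option 2 (P + 13):
  L = 132
  P = -50 − 5·132 (+13 from intervention) = -697
  R = 34 − 6·(-697) = 4216
Option 3 (L + 21):
  L = 132 + 21 = 153
  P = -50 − 5·153 = -815
  R = 34 − 6·(-815) = 4924
Comparing — Option 1: R=2524, Option 2: R=4216, Option 3: R=4924. Lowest is 2524 (Option 1).

2524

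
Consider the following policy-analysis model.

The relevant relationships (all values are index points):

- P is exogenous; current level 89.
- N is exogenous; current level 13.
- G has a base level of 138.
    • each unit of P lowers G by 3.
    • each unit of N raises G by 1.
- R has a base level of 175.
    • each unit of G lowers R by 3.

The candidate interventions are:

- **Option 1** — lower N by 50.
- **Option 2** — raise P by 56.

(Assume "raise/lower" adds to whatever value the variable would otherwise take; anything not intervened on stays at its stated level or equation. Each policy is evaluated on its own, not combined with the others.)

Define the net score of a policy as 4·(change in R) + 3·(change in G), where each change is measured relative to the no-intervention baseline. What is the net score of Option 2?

1512

Baseline:
  P = 89
  N = 13
  G = 138 − 3·89 + 13 = -116
  R = 175 − 3·(-116) = 523
Option 2 (P + 56):
  P = 89 + 56 = 145
  N = 13
  G = 138 − 3·145 + 13 = -284
  R = 175 − 3·(-284) = 1027
ΔR = 1027 − 523 = 504; ΔG = -284 − (-116) = -168
Score = 4·504 + 3·(-168) = 1512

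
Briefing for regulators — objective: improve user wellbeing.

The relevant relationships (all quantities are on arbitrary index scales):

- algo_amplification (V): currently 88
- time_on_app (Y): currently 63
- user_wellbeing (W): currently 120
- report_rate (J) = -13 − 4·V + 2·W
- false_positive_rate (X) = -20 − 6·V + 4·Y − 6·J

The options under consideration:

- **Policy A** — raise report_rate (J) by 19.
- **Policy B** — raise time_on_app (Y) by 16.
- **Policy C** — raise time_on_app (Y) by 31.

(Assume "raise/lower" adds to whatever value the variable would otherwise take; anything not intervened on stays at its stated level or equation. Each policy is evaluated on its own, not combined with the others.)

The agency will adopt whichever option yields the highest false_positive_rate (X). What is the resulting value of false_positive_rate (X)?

578

Policy A (J + 19):
  V = 88
  Y = 63
  W = 120
  J = -13 − 4·88 + 2·120 (+19 from intervention) = -106
  X = -20 − 6·88 + 4·63 − 6·(-106) = 340
Policy B (Y + 16):
  V = 88
  Y = 63 + 16 = 79
  W = 120
  J = -13 − 4·88 + 2·120 = -125
  X = -20 − 6·88 + 4·79 − 6·(-125) = 518
Policy C (Y + 31):
  V = 88
  Y = 63 + 31 = 94
  W = 120
  J = -13 − 4·88 + 2·120 = -125
  X = -20 − 6·88 + 4·94 − 6·(-125) = 578
Comparing — Policy A: X=340, Policy B: X=518, Policy C: X=578. Highest is 578 (Policy C).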